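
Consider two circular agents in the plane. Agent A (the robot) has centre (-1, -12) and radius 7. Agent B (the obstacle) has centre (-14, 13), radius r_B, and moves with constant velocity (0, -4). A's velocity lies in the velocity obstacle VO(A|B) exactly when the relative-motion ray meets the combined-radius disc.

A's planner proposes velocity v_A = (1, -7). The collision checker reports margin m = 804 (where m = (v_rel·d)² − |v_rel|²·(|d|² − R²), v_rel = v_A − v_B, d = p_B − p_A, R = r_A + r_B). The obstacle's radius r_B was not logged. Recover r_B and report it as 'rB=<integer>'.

m = 804
d = (-13, 25);  v_rel = (1, -3),  |v_rel|² = 10
v_rel×d = (1)·(25) − (-3)·(-13) = -14
since m = R²·10 − (-14)²:  R² = (196 + 804) / 10 = 100
R = √100 = 10  ⇒  r_B = 10 − 7 = 3

rB=3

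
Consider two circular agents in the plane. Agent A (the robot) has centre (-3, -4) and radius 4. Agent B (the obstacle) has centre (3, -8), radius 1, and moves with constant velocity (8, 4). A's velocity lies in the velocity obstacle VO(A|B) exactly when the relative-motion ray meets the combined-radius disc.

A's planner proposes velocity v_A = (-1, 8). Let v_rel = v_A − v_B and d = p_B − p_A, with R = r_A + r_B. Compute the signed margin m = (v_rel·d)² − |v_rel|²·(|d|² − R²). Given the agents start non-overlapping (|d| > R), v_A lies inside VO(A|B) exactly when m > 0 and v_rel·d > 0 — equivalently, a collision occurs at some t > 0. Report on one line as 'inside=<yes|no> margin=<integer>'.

d = (6, -4),  |d|² = 52;  R = 4+1 = 5,  c = 52−5² = 27
v_rel = (-9, 4),  |v_rel|² = 97;  v_rel·d = (-9)·(6) + (4)·(-4) = -70
97·t² + 140·t + 27 = 0  ⇒  m = (-70)² − 97·27 = 2281
m = 2281 > 0,  v_rel·d = -70 < 0  ⇒  outside

inside=no margin=2281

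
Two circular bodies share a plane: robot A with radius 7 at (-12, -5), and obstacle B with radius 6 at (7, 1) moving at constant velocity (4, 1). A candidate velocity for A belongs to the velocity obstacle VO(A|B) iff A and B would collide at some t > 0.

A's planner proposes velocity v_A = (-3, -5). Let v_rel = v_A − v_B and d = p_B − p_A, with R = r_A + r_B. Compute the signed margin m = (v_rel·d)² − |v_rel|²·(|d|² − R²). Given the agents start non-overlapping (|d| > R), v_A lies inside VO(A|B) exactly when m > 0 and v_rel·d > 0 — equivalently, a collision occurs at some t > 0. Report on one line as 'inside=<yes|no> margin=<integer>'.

d = (19, 6),  |d|² = 397;  R = 7+6 = 13,  c = 397−13² = 228
v_rel = (-7, -6),  |v_rel|² = 85;  v_rel·d = (-7)·(19) + (-6)·(6) = -169
85·t² + 338·t + 228 = 0  ⇒  m = (-169)² − 85·228 = 9181
m = 9181 > 0,  v_rel·d = -169 < 0  ⇒  outside

inside=no margin=9181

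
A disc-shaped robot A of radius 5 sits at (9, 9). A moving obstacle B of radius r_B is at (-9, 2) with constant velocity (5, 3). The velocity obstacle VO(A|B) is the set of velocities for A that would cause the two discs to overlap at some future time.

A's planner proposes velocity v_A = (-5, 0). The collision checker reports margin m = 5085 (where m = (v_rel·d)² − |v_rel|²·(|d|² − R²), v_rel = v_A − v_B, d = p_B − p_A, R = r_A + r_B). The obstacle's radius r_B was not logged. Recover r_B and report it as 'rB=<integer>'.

m = 5085
d = (-18, -7);  v_rel = (-10, -3),  |v_rel|² = 109
v_rel×d = (-10)·(-7) − (-3)·(-18) = 16
since m = R²·109 − 16²:  R² = (256 + 5085) / 109 = 49
R = √49 = 7  ⇒  r_B = 7 − 5 = 2

rB=2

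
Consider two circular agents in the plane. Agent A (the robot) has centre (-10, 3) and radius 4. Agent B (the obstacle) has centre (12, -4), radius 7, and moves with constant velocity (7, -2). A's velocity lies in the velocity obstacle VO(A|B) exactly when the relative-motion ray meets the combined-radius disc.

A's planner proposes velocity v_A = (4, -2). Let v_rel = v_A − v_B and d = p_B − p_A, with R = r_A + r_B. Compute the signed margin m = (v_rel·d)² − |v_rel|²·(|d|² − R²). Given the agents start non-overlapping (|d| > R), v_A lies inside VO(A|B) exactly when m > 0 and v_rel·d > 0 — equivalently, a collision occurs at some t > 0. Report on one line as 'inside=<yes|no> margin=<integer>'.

d = (22, -7),  |d|² = 533;  R = 4+7 = 11,  c = 533−11² = 412
v_rel = (-3, 0),  |v_rel|² = 9;  v_rel·d = (-3)·(22) + (0)·(-7) = -66
9·t² + 132·t + 412 = 0  ⇒  m = (-66)² − 9·412 = 648
m = 648 > 0,  v_rel·d = -66 < 0  ⇒  outside

inside=no margin=648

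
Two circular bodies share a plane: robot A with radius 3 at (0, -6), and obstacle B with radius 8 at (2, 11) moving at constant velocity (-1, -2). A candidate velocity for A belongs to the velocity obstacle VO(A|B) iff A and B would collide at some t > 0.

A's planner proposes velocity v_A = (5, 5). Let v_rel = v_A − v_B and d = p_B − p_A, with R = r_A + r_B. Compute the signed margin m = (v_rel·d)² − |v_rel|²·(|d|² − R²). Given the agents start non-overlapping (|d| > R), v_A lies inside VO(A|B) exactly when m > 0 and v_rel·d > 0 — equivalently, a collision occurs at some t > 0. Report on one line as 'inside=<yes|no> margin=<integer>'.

d = (2, 17),  |d|² = 293;  R = 3+8 = 11,  c = 293−11² = 172
v_rel = (6, 7),  |v_rel|² = 85;  v_rel·d = (6)·(2) + (7)·(17) = 131
85·t² − 262·t + 172 = 0  ⇒  m = 131² − 85·172 = 2541
m = 2541 > 0,  v_rel·d = 131 > 0  ⇒  inside

inside=yes margin=2541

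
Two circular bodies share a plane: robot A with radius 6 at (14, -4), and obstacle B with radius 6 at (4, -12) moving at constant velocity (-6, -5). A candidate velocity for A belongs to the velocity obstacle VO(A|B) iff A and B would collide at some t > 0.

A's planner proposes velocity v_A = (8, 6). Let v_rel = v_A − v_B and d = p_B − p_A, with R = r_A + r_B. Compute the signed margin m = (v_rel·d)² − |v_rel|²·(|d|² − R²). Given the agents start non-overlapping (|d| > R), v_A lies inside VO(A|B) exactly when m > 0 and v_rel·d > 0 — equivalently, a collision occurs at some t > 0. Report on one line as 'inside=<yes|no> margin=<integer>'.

d = (-10, -8),  |d|² = 164;  R = 6+6 = 12,  c = 164−12² = 20
v_rel = (14, 11),  |v_rel|² = 317;  v_rel·d = (14)·(-10) + (11)·(-8) = -228
317·t² + 456·t + 20 = 0  ⇒  m = (-228)² − 317·20 = 45644
m = 45644 > 0,  v_rel·d = -228 < 0  ⇒  outside

inside=no margin=45644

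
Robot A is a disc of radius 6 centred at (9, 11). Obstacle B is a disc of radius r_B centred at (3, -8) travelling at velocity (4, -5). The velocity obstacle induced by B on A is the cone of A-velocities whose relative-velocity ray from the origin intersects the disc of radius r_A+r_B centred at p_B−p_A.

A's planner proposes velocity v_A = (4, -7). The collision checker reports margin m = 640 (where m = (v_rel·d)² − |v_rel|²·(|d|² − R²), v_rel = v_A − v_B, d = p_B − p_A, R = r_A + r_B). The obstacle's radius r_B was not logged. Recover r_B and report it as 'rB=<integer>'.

m = 640
d = (-6, -19);  v_rel = (0, -2),  |v_rel|² = 4
v_rel×d = (0)·(-19) − (-2)·(-6) = -12
since m = R²·4 − (-12)²:  R² = (144 + 640) / 4 = 196
R = √196 = 14  ⇒  r_B = 14 − 6 = 8

rB=8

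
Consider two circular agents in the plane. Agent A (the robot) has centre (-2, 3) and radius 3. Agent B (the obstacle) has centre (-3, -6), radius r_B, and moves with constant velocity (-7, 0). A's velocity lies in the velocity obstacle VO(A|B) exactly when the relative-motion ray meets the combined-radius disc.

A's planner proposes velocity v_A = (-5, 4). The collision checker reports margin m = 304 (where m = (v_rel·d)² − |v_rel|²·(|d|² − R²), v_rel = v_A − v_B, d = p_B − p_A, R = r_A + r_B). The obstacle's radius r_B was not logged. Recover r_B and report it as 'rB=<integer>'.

m = 304
d = (-1, -9);  v_rel = (2, 4),  |v_rel|² = 20
v_rel×d = (2)·(-9) − (4)·(-1) = -14
since m = R²·20 − (-14)²:  R² = (196 + 304) / 20 = 25
R = √25 = 5  ⇒  r_B = 5 − 3 = 2

rB=2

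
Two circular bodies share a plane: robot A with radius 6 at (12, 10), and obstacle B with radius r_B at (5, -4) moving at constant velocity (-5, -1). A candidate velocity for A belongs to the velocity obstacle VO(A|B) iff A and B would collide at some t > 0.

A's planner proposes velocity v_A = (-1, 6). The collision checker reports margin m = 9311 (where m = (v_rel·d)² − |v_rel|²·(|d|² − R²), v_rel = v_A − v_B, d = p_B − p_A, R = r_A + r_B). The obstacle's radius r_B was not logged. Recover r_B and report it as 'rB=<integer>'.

m = 9311
d = (-7, -14);  v_rel = (4, 7),  |v_rel|² = 65
v_rel×d = (4)·(-14) − (7)·(-7) = -7
since m = R²·65 − (-7)²:  R² = (49 + 9311) / 65 = 144
R = √144 = 12  ⇒  r_B = 12 − 6 = 6

rB=6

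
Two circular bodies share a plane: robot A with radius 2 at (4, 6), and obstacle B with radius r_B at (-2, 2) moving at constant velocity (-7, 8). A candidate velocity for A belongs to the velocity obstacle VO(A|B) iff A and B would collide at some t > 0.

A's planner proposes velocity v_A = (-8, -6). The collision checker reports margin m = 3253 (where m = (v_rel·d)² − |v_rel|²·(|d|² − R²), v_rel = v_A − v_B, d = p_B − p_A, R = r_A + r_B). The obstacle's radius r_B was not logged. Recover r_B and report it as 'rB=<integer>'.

m = 3253
d = (-6, -4);  v_rel = (-1, -14),  |v_rel|² = 197
v_rel×d = (-1)·(-4) − (-14)·(-6) = -80
since m = R²·197 − (-80)²:  R² = (6400 + 3253) / 197 = 49
R = √49 = 7  ⇒  r_B = 7 − 2 = 5

rB=5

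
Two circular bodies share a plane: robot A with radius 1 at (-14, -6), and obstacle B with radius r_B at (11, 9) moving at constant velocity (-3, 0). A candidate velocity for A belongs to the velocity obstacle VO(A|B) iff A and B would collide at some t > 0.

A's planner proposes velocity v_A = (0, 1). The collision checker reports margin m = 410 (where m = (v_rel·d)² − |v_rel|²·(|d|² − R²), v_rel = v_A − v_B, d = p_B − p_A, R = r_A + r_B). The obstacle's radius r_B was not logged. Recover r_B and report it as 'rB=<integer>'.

m = 410
d = (25, 15);  v_rel = (3, 1),  |v_rel|² = 10
v_rel×d = (3)·(15) − (1)·(25) = 20
since m = R²·10 − 20²:  R² = (400 + 410) / 10 = 81
R = √81 = 9  ⇒  r_B = 9 − 1 = 8

rB=8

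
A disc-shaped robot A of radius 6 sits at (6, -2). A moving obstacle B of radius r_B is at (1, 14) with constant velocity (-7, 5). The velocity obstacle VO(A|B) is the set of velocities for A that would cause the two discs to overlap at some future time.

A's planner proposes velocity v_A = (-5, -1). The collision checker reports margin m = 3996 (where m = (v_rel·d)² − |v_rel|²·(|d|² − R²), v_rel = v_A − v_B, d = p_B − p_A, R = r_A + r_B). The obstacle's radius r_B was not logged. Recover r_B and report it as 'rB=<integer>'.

m = 3996
d = (-5, 16);  v_rel = (2, -6),  |v_rel|² = 40
v_rel×d = (2)·(16) − (-6)·(-5) = 2
since m = R²·40 − 2²:  R² = (4 + 3996) / 40 = 100
R = √100 = 10  ⇒  r_B = 10 − 6 = 4

rB=4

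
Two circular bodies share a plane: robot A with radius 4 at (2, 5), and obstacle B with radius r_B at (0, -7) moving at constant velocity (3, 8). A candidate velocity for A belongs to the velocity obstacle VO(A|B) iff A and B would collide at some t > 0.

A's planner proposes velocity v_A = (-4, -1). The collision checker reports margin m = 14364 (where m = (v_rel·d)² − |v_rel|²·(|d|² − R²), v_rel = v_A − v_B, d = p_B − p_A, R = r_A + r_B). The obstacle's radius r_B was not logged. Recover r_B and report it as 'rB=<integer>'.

m = 14364
d = (-2, -12);  v_rel = (-7, -9),  |v_rel|² = 130
v_rel×d = (-7)·(-12) − (-9)·(-2) = 66
since m = R²·130 − 66²:  R² = (4356 + 14364) / 130 = 144
R = √144 = 12  ⇒  r_B = 12 − 4 = 8

rB=8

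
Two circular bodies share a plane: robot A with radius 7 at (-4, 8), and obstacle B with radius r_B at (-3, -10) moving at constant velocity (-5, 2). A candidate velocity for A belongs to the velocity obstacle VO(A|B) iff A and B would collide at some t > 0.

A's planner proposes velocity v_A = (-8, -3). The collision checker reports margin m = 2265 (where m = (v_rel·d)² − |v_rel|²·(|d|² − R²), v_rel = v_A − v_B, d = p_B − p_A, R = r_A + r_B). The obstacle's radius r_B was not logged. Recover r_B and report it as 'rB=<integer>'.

m = 2265
d = (1, -18);  v_rel = (-3, -5),  |v_rel|² = 34
v_rel×d = (-3)·(-18) − (-5)·(1) = 59
since m = R²·34 − 59²:  R² = (3481 + 2265) / 34 = 169
R = √169 = 13  ⇒  r_B = 13 − 7 = 6

rB=6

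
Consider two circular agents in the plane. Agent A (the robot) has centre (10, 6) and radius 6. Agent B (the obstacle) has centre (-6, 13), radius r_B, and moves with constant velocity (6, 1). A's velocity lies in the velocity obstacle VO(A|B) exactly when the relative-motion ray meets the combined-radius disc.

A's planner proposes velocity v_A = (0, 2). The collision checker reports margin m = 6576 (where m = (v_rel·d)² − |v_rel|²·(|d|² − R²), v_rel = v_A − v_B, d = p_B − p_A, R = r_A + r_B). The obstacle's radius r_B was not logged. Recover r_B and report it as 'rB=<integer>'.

m = 6576
d = (-16, 7);  v_rel = (-6, 1),  |v_rel|² = 37
v_rel×d = (-6)·(7) − (1)·(-16) = -26
since m = R²·37 − (-26)²:  R² = (676 + 6576) / 37 = 196
R = √196 = 14  ⇒  r_B = 14 − 6 = 8

rB=8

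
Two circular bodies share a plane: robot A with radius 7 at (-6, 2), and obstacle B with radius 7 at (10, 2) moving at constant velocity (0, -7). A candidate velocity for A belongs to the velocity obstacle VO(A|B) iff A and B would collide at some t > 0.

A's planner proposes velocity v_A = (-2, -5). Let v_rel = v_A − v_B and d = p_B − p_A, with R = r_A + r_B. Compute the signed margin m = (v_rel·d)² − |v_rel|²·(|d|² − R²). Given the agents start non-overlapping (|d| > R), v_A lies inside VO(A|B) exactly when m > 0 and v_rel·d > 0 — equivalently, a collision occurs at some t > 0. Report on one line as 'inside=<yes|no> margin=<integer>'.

d = (16, 0),  |d|² = 256;  R = 7+7 = 14,  c = 256−14² = 60
v_rel = (-2, 2),  |v_rel|² = 8;  v_rel·d = (-2)·(16) + (2)·(0) = -32
8·t² + 64·t + 60 = 0  ⇒  m = (-32)² − 8·60 = 544
m = 544 > 0,  v_rel·d = -32 < 0  ⇒  outside

inside=no margin=544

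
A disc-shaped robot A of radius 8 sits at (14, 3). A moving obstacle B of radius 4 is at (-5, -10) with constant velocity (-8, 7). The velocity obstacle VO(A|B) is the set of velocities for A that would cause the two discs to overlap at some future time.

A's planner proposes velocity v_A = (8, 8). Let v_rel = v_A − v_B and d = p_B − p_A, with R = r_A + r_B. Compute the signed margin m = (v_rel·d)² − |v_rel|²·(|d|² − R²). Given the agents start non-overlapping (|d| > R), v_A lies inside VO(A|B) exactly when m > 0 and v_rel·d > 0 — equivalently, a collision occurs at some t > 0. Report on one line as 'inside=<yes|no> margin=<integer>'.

d = (-19, -13),  |d|² = 530;  R = 8+4 = 12,  c = 530−12² = 386
v_rel = (16, 1),  |v_rel|² = 257;  v_rel·d = (16)·(-19) + (1)·(-13) = -317
257·t² + 634·t + 386 = 0  ⇒  m = (-317)² − 257·386 = 1287
m = 1287 > 0,  v_rel·d = -317 < 0  ⇒  outside

inside=no margin=1287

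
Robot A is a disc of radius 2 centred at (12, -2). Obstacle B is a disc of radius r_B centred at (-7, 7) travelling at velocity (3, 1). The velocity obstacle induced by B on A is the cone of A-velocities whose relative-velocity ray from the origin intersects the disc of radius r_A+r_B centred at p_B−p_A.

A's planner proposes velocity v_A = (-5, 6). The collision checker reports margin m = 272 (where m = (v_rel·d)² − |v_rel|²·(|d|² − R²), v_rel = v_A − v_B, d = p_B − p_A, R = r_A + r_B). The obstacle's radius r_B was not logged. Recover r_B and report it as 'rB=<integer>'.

m = 272
d = (-19, 9);  v_rel = (-8, 5),  |v_rel|² = 89
v_rel×d = (-8)·(9) − (5)·(-19) = 23
since m = R²·89 − 23²:  R² = (529 + 272) / 89 = 9
R = √9 = 3  ⇒  r_B = 3 − 2 = 1

rB=1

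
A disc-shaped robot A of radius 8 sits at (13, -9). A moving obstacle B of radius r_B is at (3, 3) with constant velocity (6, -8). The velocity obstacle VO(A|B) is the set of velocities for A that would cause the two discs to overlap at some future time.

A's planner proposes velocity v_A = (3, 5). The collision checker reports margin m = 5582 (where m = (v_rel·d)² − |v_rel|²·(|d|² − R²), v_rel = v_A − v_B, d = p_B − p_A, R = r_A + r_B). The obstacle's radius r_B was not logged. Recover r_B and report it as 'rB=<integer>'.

m = 5582
d = (-10, 12);  v_rel = (-3, 13),  |v_rel|² = 178
v_rel×d = (-3)·(12) − (13)·(-10) = 94
since m = R²·178 − 94²:  R² = (8836 + 5582) / 178 = 81
R = √81 = 9  ⇒  r_B = 9 − 8 = 1

rB=1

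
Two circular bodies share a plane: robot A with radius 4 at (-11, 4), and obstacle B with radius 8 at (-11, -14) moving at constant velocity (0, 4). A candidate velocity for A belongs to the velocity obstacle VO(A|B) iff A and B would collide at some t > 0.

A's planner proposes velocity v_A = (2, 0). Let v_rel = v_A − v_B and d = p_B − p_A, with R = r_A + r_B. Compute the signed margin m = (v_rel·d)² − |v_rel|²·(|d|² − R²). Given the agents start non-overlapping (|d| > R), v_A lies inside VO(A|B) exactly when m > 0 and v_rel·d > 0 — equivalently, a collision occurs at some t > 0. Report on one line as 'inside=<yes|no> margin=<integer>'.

d = (0, -18),  |d|² = 324;  R = 4+8 = 12,  c = 324−12² = 180
v_rel = (2, -4),  |v_rel|² = 20;  v_rel·d = (2)·(0) + (-4)·(-18) = 72
20·t² − 144·t + 180 = 0  ⇒  m = 72² − 20·180 = 1584
m = 1584 > 0,  v_rel·d = 72 > 0  ⇒  inside

inside=yes margin=1584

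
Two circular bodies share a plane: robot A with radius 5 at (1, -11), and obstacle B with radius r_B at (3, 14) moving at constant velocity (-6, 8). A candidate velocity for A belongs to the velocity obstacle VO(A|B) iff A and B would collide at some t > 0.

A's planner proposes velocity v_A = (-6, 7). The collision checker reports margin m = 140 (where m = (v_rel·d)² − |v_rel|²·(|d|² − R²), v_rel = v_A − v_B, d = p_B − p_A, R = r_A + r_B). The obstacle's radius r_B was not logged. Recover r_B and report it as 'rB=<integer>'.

m = 140
d = (2, 25);  v_rel = (0, -1),  |v_rel|² = 1
v_rel×d = (0)·(25) − (-1)·(2) = 2
since m = R²·1 − 2²:  R² = (4 + 140) / 1 = 144
R = √144 = 12  ⇒  r_B = 12 − 5 = 7

rB=7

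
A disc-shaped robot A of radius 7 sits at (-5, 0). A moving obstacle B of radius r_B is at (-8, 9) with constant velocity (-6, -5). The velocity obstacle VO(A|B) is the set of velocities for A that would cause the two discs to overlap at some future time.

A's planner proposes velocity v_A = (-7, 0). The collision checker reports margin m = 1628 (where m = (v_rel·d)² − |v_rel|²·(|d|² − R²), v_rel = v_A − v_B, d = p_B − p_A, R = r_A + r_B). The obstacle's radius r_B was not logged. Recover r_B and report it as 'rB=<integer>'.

m = 1628
d = (-3, 9);  v_rel = (-1, 5),  |v_rel|² = 26
v_rel×d = (-1)·(9) − (5)·(-3) = 6
since m = R²·26 − 6²:  R² = (36 + 1628) / 26 = 64
R = √64 = 8  ⇒  r_B = 8 − 7 = 1

rB=1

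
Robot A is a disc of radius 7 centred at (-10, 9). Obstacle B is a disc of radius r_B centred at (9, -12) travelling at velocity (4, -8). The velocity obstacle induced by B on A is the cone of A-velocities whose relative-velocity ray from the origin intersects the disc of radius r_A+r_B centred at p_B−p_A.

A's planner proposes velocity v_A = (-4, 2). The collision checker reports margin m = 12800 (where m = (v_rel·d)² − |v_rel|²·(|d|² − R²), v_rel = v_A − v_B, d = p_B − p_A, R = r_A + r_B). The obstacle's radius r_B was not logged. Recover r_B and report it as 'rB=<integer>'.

m = 12800
d = (19, -21);  v_rel = (-8, 10),  |v_rel|² = 164
v_rel×d = (-8)·(-21) − (10)·(19) = -22
since m = R²·164 − (-22)²:  R² = (484 + 12800) / 164 = 81
R = √81 = 9  ⇒  r_B = 9 − 7 = 2

rB=2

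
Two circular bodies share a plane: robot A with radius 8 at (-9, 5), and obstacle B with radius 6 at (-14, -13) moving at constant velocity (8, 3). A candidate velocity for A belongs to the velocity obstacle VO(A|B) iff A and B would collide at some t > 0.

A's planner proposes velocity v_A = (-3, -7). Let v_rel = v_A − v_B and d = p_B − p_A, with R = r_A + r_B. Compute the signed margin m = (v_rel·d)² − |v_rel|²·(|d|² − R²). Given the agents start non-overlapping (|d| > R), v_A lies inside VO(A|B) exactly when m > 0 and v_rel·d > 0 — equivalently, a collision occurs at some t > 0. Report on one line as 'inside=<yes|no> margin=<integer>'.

d = (-5, -18),  |d|² = 349;  R = 8+6 = 14,  c = 349−14² = 153
v_rel = (-11, -10),  |v_rel|² = 221;  v_rel·d = (-11)·(-5) + (-10)·(-18) = 235
221·t² − 470·t + 153 = 0  ⇒  m = 235² − 221·153 = 21412
m = 21412 > 0,  v_rel·d = 235 > 0  ⇒  inside

inside=yes margin=21412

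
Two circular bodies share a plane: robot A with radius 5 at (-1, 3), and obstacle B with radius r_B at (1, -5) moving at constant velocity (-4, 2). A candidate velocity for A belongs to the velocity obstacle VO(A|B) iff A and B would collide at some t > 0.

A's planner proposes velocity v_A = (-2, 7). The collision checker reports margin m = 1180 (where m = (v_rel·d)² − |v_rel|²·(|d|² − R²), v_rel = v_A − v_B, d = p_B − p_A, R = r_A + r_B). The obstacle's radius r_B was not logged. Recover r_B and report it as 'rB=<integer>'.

m = 1180
d = (2, -8);  v_rel = (2, 5),  |v_rel|² = 29
v_rel×d = (2)·(-8) − (5)·(2) = -26
since m = R²·29 − (-26)²:  R² = (676 + 1180) / 29 = 64
R = √64 = 8  ⇒  r_B = 8 − 5 = 3

rB=3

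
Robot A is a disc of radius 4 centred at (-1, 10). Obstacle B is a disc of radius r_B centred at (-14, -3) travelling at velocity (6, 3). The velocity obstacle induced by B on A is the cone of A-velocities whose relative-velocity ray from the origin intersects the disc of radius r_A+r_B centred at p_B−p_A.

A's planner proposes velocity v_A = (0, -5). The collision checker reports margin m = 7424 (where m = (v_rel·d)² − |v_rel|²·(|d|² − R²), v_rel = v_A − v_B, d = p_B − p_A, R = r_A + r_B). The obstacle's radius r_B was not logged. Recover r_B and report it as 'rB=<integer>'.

m = 7424
d = (-13, -13);  v_rel = (-6, -8),  |v_rel|² = 100
v_rel×d = (-6)·(-13) − (-8)·(-13) = -26
since m = R²·100 − (-26)²:  R² = (676 + 7424) / 100 = 81
R = √81 = 9  ⇒  r_B = 9 − 4 = 5

rB=5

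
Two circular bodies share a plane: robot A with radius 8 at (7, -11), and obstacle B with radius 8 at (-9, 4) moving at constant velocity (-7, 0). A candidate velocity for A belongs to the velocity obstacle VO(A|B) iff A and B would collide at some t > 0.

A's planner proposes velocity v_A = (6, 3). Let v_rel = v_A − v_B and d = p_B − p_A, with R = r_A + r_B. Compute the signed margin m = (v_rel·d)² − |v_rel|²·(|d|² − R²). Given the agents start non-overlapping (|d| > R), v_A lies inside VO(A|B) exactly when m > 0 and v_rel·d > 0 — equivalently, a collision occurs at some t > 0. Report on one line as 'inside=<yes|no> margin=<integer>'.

d = (-16, 15),  |d|² = 481;  R = 8+8 = 16,  c = 481−16² = 225
v_rel = (13, 3),  |v_rel|² = 178;  v_rel·d = (13)·(-16) + (3)·(15) = -163
178·t² + 326·t + 225 = 0  ⇒  m = (-163)² − 178·225 = -13481
m = -13481 < 0,  v_rel·d = -163 < 0  ⇒  outside

inside=no margin=-13481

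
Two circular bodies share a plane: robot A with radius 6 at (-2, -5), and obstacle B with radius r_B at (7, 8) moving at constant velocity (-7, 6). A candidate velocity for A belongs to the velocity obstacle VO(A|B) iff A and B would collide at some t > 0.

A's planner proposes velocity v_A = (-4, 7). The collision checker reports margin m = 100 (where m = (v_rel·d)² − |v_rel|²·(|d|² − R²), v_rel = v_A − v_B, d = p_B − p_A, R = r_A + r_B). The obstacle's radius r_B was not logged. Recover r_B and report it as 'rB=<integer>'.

m = 100
d = (9, 13);  v_rel = (3, 1),  |v_rel|² = 10
v_rel×d = (3)·(13) − (1)·(9) = 30
since m = R²·10 − 30²:  R² = (900 + 100) / 10 = 100
R = √100 = 10  ⇒  r_B = 10 − 6 = 4

rB=4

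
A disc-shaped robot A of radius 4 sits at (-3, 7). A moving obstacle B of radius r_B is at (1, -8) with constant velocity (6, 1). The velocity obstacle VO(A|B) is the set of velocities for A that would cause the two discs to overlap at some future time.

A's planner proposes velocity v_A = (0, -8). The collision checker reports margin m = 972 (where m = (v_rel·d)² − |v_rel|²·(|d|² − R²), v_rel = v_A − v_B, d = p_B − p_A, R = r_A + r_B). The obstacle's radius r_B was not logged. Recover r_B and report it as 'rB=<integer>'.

m = 972
d = (4, -15);  v_rel = (-6, -9),  |v_rel|² = 117
v_rel×d = (-6)·(-15) − (-9)·(4) = 126
since m = R²·117 − 126²:  R² = (15876 + 972) / 117 = 144
R = √144 = 12  ⇒  r_B = 12 − 4 = 8

rB=8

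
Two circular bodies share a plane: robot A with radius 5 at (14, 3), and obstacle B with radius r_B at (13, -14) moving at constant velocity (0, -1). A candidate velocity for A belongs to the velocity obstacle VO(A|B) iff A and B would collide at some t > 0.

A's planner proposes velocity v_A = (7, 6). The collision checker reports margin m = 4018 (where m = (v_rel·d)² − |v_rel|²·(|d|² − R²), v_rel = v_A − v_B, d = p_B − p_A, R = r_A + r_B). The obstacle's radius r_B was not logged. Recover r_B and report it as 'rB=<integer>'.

m = 4018
d = (-1, -17);  v_rel = (7, 7),  |v_rel|² = 98
v_rel×d = (7)·(-17) − (7)·(-1) = -112
since m = R²·98 − (-112)²:  R² = (12544 + 4018) / 98 = 169
R = √169 = 13  ⇒  r_B = 13 − 5 = 8

rB=8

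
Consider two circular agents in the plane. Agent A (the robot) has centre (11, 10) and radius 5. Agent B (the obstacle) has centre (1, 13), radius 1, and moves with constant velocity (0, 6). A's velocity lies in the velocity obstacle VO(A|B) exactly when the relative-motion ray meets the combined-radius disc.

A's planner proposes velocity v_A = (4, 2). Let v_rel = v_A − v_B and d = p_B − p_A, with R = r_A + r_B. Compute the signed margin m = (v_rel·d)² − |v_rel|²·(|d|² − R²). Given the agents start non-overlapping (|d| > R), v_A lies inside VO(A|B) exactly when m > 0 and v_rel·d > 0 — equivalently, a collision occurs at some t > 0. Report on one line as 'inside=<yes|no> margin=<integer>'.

d = (-10, 3),  |d|² = 109;  R = 5+1 = 6,  c = 109−6² = 73
v_rel = (4, -4),  |v_rel|² = 32;  v_rel·d = (4)·(-10) + (-4)·(3) = -52
32·t² + 104·t + 73 = 0  ⇒  m = (-52)² − 32·73 = 368
m = 368 > 0,  v_rel·d = -52 < 0  ⇒  outside

inside=no margin=368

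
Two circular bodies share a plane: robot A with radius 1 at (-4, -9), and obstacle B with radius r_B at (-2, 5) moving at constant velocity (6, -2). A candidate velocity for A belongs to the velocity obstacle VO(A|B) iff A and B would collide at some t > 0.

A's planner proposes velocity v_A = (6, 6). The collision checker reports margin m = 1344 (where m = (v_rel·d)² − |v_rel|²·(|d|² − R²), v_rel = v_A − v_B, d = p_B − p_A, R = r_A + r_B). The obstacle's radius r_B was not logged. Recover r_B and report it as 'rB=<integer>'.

m = 1344
d = (2, 14);  v_rel = (0, 8),  |v_rel|² = 64
v_rel×d = (0)·(14) − (8)·(2) = -16
since m = R²·64 − (-16)²:  R² = (256 + 1344) / 64 = 25
R = √25 = 5  ⇒  r_B = 5 − 1 = 4

rB=4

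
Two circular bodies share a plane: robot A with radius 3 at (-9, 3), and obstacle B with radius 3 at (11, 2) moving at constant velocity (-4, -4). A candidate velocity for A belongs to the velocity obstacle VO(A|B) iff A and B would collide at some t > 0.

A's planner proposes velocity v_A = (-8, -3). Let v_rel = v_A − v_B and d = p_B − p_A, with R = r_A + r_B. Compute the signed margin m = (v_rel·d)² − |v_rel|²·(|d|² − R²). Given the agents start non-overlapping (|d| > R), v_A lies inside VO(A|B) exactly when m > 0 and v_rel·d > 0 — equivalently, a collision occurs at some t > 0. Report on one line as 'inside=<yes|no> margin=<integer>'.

d = (20, -1),  |d|² = 401;  R = 3+3 = 6,  c = 401−6² = 365
v_rel = (-4, 1),  |v_rel|² = 17;  v_rel·d = (-4)·(20) + (1)·(-1) = -81
17·t² + 162·t + 365 = 0  ⇒  m = (-81)² − 17·365 = 356
m = 356 > 0,  v_rel·d = -81 < 0  ⇒  outside

inside=no margin=356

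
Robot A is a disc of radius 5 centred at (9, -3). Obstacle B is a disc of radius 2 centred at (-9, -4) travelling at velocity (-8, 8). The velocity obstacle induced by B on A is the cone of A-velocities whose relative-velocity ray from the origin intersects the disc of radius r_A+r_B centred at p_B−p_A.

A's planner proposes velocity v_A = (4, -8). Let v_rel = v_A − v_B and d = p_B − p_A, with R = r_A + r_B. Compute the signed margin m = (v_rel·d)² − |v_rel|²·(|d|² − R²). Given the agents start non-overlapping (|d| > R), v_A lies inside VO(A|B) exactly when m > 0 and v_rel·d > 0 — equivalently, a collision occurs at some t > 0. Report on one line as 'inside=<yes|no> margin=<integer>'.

d = (-18, -1),  |d|² = 325;  R = 5+2 = 7,  c = 325−7² = 276
v_rel = (12, -16),  |v_rel|² = 400;  v_rel·d = (12)·(-18) + (-16)·(-1) = -200
400·t² + 400·t + 276 = 0  ⇒  m = (-200)² − 400·276 = -70400
m = -70400 < 0,  v_rel·d = -200 < 0  ⇒  outside

inside=no margin=-70400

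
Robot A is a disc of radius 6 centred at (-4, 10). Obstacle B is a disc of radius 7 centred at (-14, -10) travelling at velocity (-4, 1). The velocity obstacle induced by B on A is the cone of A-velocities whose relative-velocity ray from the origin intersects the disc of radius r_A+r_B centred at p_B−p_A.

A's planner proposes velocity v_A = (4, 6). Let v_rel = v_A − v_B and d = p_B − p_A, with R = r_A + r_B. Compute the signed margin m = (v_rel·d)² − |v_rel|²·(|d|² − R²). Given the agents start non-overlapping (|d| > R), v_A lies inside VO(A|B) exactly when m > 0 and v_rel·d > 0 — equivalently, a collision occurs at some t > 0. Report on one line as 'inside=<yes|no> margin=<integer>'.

d = (-10, -20),  |d|² = 500;  R = 6+7 = 13,  c = 500−13² = 331
v_rel = (8, 5),  |v_rel|² = 89;  v_rel·d = (8)·(-10) + (5)·(-20) = -180
89·t² + 360·t + 331 = 0  ⇒  m = (-180)² − 89·331 = 2941
m = 2941 > 0,  v_rel·d = -180 < 0  ⇒  outside

inside=no margin=2941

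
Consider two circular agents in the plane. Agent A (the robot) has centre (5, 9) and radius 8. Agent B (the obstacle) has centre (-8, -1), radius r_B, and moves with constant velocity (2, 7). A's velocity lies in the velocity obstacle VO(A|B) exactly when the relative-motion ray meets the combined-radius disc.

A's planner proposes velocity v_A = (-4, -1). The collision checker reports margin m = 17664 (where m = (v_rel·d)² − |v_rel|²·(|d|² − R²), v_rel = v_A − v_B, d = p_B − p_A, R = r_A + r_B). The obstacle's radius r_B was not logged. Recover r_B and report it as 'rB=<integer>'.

m = 17664
d = (-13, -10);  v_rel = (-6, -8),  |v_rel|² = 100
v_rel×d = (-6)·(-10) − (-8)·(-13) = -44
since m = R²·100 − (-44)²:  R² = (1936 + 17664) / 100 = 196
R = √196 = 14  ⇒  r_B = 14 − 8 = 6

rB=6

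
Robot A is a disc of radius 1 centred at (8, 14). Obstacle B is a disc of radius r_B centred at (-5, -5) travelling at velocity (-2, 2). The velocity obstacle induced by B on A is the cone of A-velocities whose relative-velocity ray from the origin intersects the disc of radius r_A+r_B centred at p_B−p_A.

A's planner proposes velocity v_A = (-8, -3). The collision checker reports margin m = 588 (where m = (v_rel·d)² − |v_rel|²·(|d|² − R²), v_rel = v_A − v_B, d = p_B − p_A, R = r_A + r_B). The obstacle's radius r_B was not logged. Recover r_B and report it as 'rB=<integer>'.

m = 588
d = (-13, -19);  v_rel = (-6, -5),  |v_rel|² = 61
v_rel×d = (-6)·(-19) − (-5)·(-13) = 49
since m = R²·61 − 49²:  R² = (2401 + 588) / 61 = 49
R = √49 = 7  ⇒  r_B = 7 − 1 = 6

rB=6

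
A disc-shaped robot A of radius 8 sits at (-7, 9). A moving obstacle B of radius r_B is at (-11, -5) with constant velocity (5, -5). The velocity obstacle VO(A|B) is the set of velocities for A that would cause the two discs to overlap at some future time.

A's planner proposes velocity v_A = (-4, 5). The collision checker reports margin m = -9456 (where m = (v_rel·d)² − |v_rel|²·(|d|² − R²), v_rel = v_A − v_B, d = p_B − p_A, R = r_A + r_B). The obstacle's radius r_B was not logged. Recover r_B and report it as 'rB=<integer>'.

m = -9456
d = (-4, -14);  v_rel = (-9, 10),  |v_rel|² = 181
v_rel×d = (-9)·(-14) − (10)·(-4) = 166
since m = R²·181 − 166²:  R² = (27556 + -9456) / 181 = 100
R = √100 = 10  ⇒  r_B = 10 − 8 = 2

rB=2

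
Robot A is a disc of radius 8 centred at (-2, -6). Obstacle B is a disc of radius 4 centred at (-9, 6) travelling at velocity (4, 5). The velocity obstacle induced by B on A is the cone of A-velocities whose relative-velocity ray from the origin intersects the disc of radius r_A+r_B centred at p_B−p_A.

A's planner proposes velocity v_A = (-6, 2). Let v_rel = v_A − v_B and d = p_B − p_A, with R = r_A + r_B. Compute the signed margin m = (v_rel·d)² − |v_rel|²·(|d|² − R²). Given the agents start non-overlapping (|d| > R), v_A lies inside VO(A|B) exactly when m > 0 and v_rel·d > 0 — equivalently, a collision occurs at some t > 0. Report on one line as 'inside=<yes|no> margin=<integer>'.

d = (-7, 12),  |d|² = 193;  R = 8+4 = 12,  c = 193−12² = 49
v_rel = (-10, -3),  |v_rel|² = 109;  v_rel·d = (-10)·(-7) + (-3)·(12) = 34
109·t² − 68·t + 49 = 0  ⇒  m = 34² − 109·49 = -4185
m = -4185 < 0,  v_rel·d = 34 > 0  ⇒  outside

inside=no margin=-4185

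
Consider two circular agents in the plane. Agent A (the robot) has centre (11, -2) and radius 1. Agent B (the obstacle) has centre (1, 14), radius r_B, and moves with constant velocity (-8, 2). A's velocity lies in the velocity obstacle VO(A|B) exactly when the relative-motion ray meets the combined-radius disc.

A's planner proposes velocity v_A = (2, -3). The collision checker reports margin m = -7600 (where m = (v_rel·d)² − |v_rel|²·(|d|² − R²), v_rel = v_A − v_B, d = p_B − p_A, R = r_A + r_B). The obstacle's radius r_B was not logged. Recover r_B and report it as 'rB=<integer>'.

m = -7600
d = (-10, 16);  v_rel = (10, -5),  |v_rel|² = 125
v_rel×d = (10)·(16) − (-5)·(-10) = 110
since m = R²·125 − 110²:  R² = (12100 + -7600) / 125 = 36
R = √36 = 6  ⇒  r_B = 6 − 1 = 5

rB=5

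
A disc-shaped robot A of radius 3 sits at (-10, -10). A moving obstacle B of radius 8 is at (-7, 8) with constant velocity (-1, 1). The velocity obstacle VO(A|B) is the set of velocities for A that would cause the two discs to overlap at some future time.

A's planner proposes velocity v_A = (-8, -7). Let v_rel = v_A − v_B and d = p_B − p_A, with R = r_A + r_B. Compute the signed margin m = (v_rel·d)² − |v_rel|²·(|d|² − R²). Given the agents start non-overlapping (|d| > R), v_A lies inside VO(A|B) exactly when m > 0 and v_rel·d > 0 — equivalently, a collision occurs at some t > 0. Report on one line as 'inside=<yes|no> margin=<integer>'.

d = (3, 18),  |d|² = 333;  R = 3+8 = 11,  c = 333−11² = 212
v_rel = (-7, -8),  |v_rel|² = 113;  v_rel·d = (-7)·(3) + (-8)·(18) = -165
113·t² + 330·t + 212 = 0  ⇒  m = (-165)² − 113·212 = 3269
m = 3269 > 0,  v_rel·d = -165 < 0  ⇒  outside

inside=no margin=3269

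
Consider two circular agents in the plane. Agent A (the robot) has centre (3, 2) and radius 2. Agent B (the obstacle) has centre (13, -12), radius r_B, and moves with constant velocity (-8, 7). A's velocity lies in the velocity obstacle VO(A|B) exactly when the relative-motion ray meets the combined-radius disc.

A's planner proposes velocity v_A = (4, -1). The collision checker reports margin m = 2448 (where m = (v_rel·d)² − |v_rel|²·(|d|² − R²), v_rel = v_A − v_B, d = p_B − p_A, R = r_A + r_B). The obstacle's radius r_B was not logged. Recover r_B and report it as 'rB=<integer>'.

m = 2448
d = (10, -14);  v_rel = (12, -8),  |v_rel|² = 208
v_rel×d = (12)·(-14) − (-8)·(10) = -88
since m = R²·208 − (-88)²:  R² = (7744 + 2448) / 208 = 49
R = √49 = 7  ⇒  r_B = 7 − 2 = 5

rB=5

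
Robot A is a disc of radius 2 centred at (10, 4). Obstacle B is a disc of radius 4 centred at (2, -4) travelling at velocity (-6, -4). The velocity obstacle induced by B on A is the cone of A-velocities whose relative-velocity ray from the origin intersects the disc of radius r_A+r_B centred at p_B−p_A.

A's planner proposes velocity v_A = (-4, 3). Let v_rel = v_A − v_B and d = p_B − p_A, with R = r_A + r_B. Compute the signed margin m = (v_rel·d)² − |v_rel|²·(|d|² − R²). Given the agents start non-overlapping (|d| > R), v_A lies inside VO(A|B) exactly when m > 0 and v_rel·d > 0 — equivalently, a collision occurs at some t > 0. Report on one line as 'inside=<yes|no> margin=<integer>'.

d = (-8, -8),  |d|² = 128;  R = 2+4 = 6,  c = 128−6² = 92
v_rel = (2, 7),  |v_rel|² = 53;  v_rel·d = (2)·(-8) + (7)·(-8) = -72
53·t² + 144·t + 92 = 0  ⇒  m = (-72)² − 53·92 = 308
m = 308 > 0,  v_rel·d = -72 < 0  ⇒  outside

inside=no margin=308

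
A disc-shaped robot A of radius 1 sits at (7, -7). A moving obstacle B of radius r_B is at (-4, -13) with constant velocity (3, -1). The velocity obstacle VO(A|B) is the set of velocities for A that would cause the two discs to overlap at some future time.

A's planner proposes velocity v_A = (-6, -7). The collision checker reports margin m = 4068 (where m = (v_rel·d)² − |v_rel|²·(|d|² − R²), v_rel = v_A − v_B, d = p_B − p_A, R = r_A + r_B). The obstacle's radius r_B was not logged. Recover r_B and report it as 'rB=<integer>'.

m = 4068
d = (-11, -6);  v_rel = (-9, -6),  |v_rel|² = 117
v_rel×d = (-9)·(-6) − (-6)·(-11) = -12
since m = R²·117 − (-12)²:  R² = (144 + 4068) / 117 = 36
R = √36 = 6  ⇒  r_B = 6 − 1 = 5

rB=5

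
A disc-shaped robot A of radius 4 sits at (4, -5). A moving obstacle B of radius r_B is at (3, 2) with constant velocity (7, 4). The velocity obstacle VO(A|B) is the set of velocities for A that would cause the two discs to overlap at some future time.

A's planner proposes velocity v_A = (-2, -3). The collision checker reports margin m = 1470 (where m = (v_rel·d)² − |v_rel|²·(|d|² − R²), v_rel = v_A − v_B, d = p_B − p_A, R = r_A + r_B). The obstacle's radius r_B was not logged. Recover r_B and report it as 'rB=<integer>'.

m = 1470
d = (-1, 7);  v_rel = (-9, -7),  |v_rel|² = 130
v_rel×d = (-9)·(7) − (-7)·(-1) = -70
since m = R²·130 − (-70)²:  R² = (4900 + 1470) / 130 = 49
R = √49 = 7  ⇒  r_B = 7 − 4 = 3

rB=3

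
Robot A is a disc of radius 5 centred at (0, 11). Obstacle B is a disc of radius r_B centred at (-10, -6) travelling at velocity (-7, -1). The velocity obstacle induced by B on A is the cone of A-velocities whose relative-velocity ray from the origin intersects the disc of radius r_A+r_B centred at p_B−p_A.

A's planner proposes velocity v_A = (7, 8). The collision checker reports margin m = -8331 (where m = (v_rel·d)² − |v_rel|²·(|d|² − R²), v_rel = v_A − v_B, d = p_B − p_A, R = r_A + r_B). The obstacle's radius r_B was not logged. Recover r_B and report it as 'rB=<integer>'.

m = -8331
d = (-10, -17);  v_rel = (14, 9),  |v_rel|² = 277
v_rel×d = (14)·(-17) − (9)·(-10) = -148
since m = R²·277 − (-148)²:  R² = (21904 + -8331) / 277 = 49
R = √49 = 7  ⇒  r_B = 7 − 5 = 2

rB=2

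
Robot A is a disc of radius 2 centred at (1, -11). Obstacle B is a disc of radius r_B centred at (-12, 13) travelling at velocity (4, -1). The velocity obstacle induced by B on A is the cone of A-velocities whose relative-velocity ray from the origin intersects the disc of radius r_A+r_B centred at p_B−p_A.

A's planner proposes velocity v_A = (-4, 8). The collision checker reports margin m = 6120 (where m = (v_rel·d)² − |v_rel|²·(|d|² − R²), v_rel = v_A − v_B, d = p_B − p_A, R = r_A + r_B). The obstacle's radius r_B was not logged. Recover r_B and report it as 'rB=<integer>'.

m = 6120
d = (-13, 24);  v_rel = (-8, 9),  |v_rel|² = 145
v_rel×d = (-8)·(24) − (9)·(-13) = -75
since m = R²·145 − (-75)²:  R² = (5625 + 6120) / 145 = 81
R = √81 = 9  ⇒  r_B = 9 − 2 = 7

rB=7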